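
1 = 1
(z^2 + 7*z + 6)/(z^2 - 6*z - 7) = (z + 6)/(z - 7)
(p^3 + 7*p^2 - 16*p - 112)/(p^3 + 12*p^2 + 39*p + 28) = (p - 4)/(p + 1)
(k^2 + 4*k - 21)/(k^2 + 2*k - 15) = (k + 7)/(k + 5)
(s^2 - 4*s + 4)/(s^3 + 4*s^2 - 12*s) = (s - 2)/(s*(s + 6))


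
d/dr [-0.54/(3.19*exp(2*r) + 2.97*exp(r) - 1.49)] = (3.4452*exp(r) + 1.6038)*exp(r)/(3.19*exp(2*r) + 2.97*exp(r) - 1.49)^2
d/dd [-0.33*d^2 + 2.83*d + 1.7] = 2.83 - 0.66*d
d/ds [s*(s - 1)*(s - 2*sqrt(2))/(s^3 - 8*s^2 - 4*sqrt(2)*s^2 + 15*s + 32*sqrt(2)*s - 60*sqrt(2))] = (-7*s^4 - 2*sqrt(2)*s^4 + 30*s^3 + 60*sqrt(2)*s^3 - 226*sqrt(2)*s^2 - 127*s^2 + 120*sqrt(2)*s + 480*s - 240)/(s^6 - 16*s^5 - 8*sqrt(2)*s^5 + 126*s^4 + 128*sqrt(2)*s^4 - 752*sqrt(2)*s^3 - 752*s^3 + 1920*sqrt(2)*s^2 + 3233*s^2 - 7680*s - 1800*sqrt(2)*s + 7200)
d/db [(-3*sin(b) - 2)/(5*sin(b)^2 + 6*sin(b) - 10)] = (15*sin(b)^2 + 20*sin(b) + 42)*cos(b)/(5*sin(b)^2 + 6*sin(b) - 10)^2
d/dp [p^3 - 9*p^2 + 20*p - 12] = 3*p^2 - 18*p + 20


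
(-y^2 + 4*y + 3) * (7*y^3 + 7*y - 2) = -7*y^5 + 28*y^4 + 14*y^3 + 30*y^2 + 13*y - 6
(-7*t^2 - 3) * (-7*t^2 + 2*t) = 49*t^4 - 14*t^3 + 21*t^2 - 6*t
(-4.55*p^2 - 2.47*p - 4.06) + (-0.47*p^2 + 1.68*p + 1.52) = -5.02*p^2 - 0.79*p - 2.54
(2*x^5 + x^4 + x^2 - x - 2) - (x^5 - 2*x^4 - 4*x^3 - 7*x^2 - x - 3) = x^5 + 3*x^4 + 4*x^3 + 8*x^2 + 1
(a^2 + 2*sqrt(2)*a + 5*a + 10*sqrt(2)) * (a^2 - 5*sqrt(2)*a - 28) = a^4 - 3*sqrt(2)*a^3 + 5*a^3 - 48*a^2 - 15*sqrt(2)*a^2 - 240*a - 56*sqrt(2)*a - 280*sqrt(2)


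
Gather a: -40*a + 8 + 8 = 16 - 40*a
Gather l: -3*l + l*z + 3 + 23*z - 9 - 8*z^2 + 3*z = l*(z - 3) - 8*z^2 + 26*z - 6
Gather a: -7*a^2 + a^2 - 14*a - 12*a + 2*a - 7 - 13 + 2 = -6*a^2 - 24*a - 18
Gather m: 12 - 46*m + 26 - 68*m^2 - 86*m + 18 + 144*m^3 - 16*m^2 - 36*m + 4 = 144*m^3 - 84*m^2 - 168*m + 60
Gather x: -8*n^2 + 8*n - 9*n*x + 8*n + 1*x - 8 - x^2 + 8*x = -8*n^2 + 16*n - x^2 + x*(9 - 9*n) - 8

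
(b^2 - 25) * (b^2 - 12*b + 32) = b^4 - 12*b^3 + 7*b^2 + 300*b - 800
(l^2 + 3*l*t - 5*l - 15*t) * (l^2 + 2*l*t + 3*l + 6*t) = l^4 + 5*l^3*t - 2*l^3 + 6*l^2*t^2 - 10*l^2*t - 15*l^2 - 12*l*t^2 - 75*l*t - 90*t^2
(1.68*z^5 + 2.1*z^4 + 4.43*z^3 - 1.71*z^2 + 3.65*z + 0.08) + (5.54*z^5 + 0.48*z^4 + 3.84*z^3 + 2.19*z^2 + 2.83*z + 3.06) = 7.22*z^5 + 2.58*z^4 + 8.27*z^3 + 0.48*z^2 + 6.48*z + 3.14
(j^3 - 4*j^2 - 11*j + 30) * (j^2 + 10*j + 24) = j^5 + 6*j^4 - 27*j^3 - 176*j^2 + 36*j + 720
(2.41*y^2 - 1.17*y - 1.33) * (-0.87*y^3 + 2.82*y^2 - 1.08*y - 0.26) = -2.0967*y^5 + 7.8141*y^4 - 4.7451*y^3 - 3.1136*y^2 + 1.7406*y + 0.3458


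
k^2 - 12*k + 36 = (k - 6)^2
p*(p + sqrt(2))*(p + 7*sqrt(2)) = p^3 + 8*sqrt(2)*p^2 + 14*p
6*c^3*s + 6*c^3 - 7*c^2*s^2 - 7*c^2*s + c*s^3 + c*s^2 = (-6*c + s)*(-c + s)*(c*s + c)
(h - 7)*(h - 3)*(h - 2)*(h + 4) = h^4 - 8*h^3 - 7*h^2 + 122*h - 168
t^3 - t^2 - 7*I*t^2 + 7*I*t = t*(t - 1)*(t - 7*I)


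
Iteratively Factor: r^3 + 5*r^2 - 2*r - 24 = (r + 4)*(r^2 + r - 6) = (r + 3)*(r + 4)*(r - 2)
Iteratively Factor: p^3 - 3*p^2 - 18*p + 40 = (p - 2)*(p^2 - p - 20) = (p - 5)*(p - 2)*(p + 4)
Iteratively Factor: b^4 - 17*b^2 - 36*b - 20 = (b + 1)*(b^3 - b^2 - 16*b - 20) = (b + 1)*(b + 2)*(b^2 - 3*b - 10) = (b + 1)*(b + 2)^2*(b - 5)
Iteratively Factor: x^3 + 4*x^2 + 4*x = (x)*(x^2 + 4*x + 4) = x*(x + 2)*(x + 2)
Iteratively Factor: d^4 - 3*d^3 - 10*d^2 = (d)*(d^3 - 3*d^2 - 10*d) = d^2*(d^2 - 3*d - 10) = d^2*(d + 2)*(d - 5)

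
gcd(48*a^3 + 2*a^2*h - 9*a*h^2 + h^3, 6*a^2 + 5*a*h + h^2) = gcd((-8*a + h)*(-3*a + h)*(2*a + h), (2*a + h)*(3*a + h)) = 2*a + h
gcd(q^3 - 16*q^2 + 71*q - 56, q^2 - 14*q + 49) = q - 7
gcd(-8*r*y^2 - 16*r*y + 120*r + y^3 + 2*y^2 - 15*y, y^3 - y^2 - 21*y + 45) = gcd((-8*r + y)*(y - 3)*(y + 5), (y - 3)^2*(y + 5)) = y^2 + 2*y - 15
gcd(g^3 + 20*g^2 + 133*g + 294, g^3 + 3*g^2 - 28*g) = g + 7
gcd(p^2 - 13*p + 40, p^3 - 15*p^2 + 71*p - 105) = p - 5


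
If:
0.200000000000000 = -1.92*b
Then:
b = -0.10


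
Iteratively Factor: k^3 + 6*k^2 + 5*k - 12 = (k + 3)*(k^2 + 3*k - 4) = (k - 1)*(k + 3)*(k + 4)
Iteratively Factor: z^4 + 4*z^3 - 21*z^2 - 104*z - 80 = (z - 5)*(z^3 + 9*z^2 + 24*z + 16) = (z - 5)*(z + 4)*(z^2 + 5*z + 4) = (z - 5)*(z + 1)*(z + 4)*(z + 4)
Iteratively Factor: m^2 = (m)*(m)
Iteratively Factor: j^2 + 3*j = (j + 3)*(j)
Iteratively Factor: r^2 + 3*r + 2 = (r + 1)*(r + 2)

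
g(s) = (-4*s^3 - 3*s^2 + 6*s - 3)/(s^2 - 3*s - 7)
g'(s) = (3 - 2*s)*(-4*s^3 - 3*s^2 + 6*s - 3)/(s^2 - 3*s - 7)^2 + (-12*s^2 - 6*s + 6)/(s^2 - 3*s - 7)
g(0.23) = 0.24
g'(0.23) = -0.60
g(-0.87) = 2.16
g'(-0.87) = -3.41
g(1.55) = 1.71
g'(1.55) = 3.49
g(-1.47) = 13.04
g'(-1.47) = -154.66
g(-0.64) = 1.50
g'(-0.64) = -2.43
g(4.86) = -247.04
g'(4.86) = 663.62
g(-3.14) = 5.90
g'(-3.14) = -3.16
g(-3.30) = 6.40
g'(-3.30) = -3.15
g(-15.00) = 48.41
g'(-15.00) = -3.83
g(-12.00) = 37.02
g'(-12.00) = -3.76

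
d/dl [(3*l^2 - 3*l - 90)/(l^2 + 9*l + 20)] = 30/(l^2 + 8*l + 16)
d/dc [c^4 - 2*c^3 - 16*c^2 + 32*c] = 4*c^3 - 6*c^2 - 32*c + 32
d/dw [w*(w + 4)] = 2*w + 4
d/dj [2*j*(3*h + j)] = 6*h + 4*j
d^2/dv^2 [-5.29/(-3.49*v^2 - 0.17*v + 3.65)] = (-128.865458*v^2 - 6.277114*v + 5.29*(6.98*v + 0.17)*(13.96*v + 0.34) + 134.77333)/(3.49*v^2 + 0.17*v - 3.65)^3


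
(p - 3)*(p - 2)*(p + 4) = p^3 - p^2 - 14*p + 24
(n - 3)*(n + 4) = n^2 + n - 12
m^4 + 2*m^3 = m^3*(m + 2)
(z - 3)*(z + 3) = z^2 - 9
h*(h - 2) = h^2 - 2*h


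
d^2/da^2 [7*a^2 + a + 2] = 14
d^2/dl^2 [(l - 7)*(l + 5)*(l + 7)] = 6*l + 10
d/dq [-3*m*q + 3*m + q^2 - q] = -3*m + 2*q - 1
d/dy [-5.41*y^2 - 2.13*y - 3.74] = -10.82*y - 2.13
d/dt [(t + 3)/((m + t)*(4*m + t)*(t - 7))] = ((m + t)*(4*m + t)*(t - 7) - (m + t)*(4*m + t)*(t + 3) - (m + t)*(t - 7)*(t + 3) - (4*m + t)*(t - 7)*(t + 3))/((m + t)^2*(4*m + t)^2*(t - 7)^2)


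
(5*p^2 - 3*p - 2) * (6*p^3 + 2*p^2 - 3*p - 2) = 30*p^5 - 8*p^4 - 33*p^3 - 5*p^2 + 12*p + 4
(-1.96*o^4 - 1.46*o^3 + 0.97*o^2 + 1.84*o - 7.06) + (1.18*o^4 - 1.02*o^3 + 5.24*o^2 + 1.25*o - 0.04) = -0.78*o^4 - 2.48*o^3 + 6.21*o^2 + 3.09*o - 7.1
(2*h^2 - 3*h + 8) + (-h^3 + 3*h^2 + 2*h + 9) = -h^3 + 5*h^2 - h + 17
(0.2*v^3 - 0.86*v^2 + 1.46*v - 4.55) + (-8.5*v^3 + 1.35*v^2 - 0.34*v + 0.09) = -8.3*v^3 + 0.49*v^2 + 1.12*v - 4.46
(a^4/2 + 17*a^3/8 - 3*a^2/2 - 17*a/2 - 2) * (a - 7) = a^5/2 - 11*a^4/8 - 131*a^3/8 + 2*a^2 + 115*a/2 + 14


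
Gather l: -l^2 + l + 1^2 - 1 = -l^2 + l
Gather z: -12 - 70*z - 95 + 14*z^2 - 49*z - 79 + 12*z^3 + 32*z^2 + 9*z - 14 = 12*z^3 + 46*z^2 - 110*z - 200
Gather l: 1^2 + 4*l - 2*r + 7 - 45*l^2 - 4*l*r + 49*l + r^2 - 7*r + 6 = -45*l^2 + l*(53 - 4*r) + r^2 - 9*r + 14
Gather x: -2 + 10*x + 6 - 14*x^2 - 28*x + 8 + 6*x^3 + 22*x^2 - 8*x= 6*x^3 + 8*x^2 - 26*x + 12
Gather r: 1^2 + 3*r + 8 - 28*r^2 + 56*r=-28*r^2 + 59*r + 9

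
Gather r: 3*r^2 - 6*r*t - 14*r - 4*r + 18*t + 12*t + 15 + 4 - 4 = 3*r^2 + r*(-6*t - 18) + 30*t + 15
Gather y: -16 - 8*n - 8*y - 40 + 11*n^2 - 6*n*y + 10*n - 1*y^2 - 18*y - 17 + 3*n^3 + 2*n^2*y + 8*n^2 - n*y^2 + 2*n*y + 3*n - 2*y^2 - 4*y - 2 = 3*n^3 + 19*n^2 + 5*n + y^2*(-n - 3) + y*(2*n^2 - 4*n - 30) - 75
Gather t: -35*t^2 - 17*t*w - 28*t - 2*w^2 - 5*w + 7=-35*t^2 + t*(-17*w - 28) - 2*w^2 - 5*w + 7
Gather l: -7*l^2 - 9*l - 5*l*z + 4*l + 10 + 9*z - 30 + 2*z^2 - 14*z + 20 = -7*l^2 + l*(-5*z - 5) + 2*z^2 - 5*z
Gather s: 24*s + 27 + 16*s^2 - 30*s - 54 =16*s^2 - 6*s - 27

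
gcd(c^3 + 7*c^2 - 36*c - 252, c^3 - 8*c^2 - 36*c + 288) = c^2 - 36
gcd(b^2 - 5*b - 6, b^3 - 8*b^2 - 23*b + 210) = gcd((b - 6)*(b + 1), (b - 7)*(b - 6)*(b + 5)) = b - 6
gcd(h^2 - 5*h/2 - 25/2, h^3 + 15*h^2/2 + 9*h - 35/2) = 1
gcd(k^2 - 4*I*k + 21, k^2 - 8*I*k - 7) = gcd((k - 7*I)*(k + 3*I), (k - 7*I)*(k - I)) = k - 7*I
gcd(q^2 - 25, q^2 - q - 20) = q - 5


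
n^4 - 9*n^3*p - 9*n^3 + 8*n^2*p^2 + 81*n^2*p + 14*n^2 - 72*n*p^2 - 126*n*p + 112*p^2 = (n - 7)*(n - 2)*(n - 8*p)*(n - p)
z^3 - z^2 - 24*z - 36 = (z - 6)*(z + 2)*(z + 3)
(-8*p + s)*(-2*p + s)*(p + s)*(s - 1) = 16*p^3*s - 16*p^3 + 6*p^2*s^2 - 6*p^2*s - 9*p*s^3 + 9*p*s^2 + s^4 - s^3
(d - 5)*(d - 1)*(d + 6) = d^3 - 31*d + 30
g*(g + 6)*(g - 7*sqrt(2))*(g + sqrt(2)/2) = g^4 - 13*sqrt(2)*g^3/2 + 6*g^3 - 39*sqrt(2)*g^2 - 7*g^2 - 42*g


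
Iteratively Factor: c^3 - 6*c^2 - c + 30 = (c - 5)*(c^2 - c - 6) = (c - 5)*(c - 3)*(c + 2)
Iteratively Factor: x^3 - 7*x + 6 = (x - 1)*(x^2 + x - 6) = (x - 2)*(x - 1)*(x + 3)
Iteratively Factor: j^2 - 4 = (j + 2)*(j - 2)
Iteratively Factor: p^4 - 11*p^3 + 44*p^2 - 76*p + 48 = (p - 2)*(p^3 - 9*p^2 + 26*p - 24) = (p - 4)*(p - 2)*(p^2 - 5*p + 6) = (p - 4)*(p - 2)^2*(p - 3)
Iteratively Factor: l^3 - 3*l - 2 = (l - 2)*(l^2 + 2*l + 1) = (l - 2)*(l + 1)*(l + 1)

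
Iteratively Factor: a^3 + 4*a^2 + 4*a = (a + 2)*(a^2 + 2*a) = (a + 2)^2*(a)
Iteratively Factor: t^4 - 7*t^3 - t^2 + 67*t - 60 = (t + 3)*(t^3 - 10*t^2 + 29*t - 20) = (t - 1)*(t + 3)*(t^2 - 9*t + 20) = (t - 4)*(t - 1)*(t + 3)*(t - 5)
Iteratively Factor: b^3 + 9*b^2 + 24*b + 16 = (b + 4)*(b^2 + 5*b + 4) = (b + 4)^2*(b + 1)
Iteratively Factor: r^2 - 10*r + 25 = (r - 5)*(r - 5)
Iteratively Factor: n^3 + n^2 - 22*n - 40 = (n + 4)*(n^2 - 3*n - 10) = (n - 5)*(n + 4)*(n + 2)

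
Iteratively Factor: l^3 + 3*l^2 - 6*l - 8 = (l + 1)*(l^2 + 2*l - 8) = (l - 2)*(l + 1)*(l + 4)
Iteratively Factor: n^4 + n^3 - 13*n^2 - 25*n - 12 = (n + 3)*(n^3 - 2*n^2 - 7*n - 4) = (n - 4)*(n + 3)*(n^2 + 2*n + 1) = (n - 4)*(n + 1)*(n + 3)*(n + 1)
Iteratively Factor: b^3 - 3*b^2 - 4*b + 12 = (b - 3)*(b^2 - 4) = (b - 3)*(b + 2)*(b - 2)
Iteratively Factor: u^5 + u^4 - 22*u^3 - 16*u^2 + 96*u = (u)*(u^4 + u^3 - 22*u^2 - 16*u + 96) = u*(u - 4)*(u^3 + 5*u^2 - 2*u - 24) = u*(u - 4)*(u + 4)*(u^2 + u - 6) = u*(u - 4)*(u + 3)*(u + 4)*(u - 2)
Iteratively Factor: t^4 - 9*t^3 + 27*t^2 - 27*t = (t - 3)*(t^3 - 6*t^2 + 9*t) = (t - 3)^2*(t^2 - 3*t) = (t - 3)^3*(t)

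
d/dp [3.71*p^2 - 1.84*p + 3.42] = 7.42*p - 1.84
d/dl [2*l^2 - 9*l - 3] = 4*l - 9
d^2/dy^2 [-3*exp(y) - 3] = -3*exp(y)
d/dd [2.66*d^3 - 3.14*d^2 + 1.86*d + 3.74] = 7.98*d^2 - 6.28*d + 1.86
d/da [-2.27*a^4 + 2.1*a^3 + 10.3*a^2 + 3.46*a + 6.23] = -9.08*a^3 + 6.3*a^2 + 20.6*a + 3.46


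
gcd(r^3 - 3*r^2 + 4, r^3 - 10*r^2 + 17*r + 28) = r + 1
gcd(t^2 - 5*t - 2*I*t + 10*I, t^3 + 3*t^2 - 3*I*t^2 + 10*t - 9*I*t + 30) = 1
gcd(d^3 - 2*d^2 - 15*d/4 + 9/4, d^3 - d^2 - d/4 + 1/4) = d - 1/2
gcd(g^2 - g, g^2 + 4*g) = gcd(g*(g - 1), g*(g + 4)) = g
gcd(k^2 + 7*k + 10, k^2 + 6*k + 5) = k + 5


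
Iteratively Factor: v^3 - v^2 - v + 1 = (v - 1)*(v^2 - 1) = (v - 1)^2*(v + 1)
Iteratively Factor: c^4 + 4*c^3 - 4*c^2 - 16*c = (c + 4)*(c^3 - 4*c) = (c - 2)*(c + 4)*(c^2 + 2*c) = c*(c - 2)*(c + 4)*(c + 2)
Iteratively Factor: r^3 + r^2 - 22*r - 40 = (r + 2)*(r^2 - r - 20) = (r - 5)*(r + 2)*(r + 4)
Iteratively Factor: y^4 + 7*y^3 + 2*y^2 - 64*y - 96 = (y - 3)*(y^3 + 10*y^2 + 32*y + 32) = (y - 3)*(y + 4)*(y^2 + 6*y + 8) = (y - 3)*(y + 4)^2*(y + 2)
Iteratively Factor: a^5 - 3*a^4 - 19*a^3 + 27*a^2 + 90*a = (a + 2)*(a^4 - 5*a^3 - 9*a^2 + 45*a) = a*(a + 2)*(a^3 - 5*a^2 - 9*a + 45) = a*(a + 2)*(a + 3)*(a^2 - 8*a + 15) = a*(a - 3)*(a + 2)*(a + 3)*(a - 5)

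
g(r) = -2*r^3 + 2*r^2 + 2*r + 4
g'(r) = -6*r^2 + 4*r + 2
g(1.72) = 3.18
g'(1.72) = -8.87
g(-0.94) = 5.55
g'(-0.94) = -7.06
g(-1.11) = 6.98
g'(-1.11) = -9.83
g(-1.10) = 6.88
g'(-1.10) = -9.66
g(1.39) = 5.27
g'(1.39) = -4.03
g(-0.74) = 4.43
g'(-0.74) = -4.25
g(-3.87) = 142.14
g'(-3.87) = -103.34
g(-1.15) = 7.39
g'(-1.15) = -10.54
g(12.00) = -3140.00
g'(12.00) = -814.00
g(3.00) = -26.00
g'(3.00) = -40.00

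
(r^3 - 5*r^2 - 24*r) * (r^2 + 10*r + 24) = r^5 + 5*r^4 - 50*r^3 - 360*r^2 - 576*r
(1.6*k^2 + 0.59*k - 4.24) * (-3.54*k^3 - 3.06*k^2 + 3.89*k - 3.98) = -5.664*k^5 - 6.9846*k^4 + 19.4282*k^3 + 8.9015*k^2 - 18.8418*k + 16.8752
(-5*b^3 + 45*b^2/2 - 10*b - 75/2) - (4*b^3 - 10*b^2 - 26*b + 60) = -9*b^3 + 65*b^2/2 + 16*b - 195/2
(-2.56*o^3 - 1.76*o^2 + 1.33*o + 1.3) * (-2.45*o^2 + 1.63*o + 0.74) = 6.272*o^5 + 0.139200000000001*o^4 - 8.0217*o^3 - 2.3195*o^2 + 3.1032*o + 0.962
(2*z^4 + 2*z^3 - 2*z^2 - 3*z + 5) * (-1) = -2*z^4 - 2*z^3 + 2*z^2 + 3*z - 5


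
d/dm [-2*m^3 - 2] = -6*m^2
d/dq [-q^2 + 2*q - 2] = 2 - 2*q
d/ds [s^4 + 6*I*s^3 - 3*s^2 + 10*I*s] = 4*s^3 + 18*I*s^2 - 6*s + 10*I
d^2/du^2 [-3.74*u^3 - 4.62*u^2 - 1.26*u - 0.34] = -22.44*u - 9.24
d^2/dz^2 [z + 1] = 0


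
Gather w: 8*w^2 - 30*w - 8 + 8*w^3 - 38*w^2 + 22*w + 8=8*w^3 - 30*w^2 - 8*w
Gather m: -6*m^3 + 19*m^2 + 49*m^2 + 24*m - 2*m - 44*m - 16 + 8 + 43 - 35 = -6*m^3 + 68*m^2 - 22*m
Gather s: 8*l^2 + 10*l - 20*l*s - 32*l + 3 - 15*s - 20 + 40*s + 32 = 8*l^2 - 22*l + s*(25 - 20*l) + 15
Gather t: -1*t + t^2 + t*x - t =t^2 + t*(x - 2)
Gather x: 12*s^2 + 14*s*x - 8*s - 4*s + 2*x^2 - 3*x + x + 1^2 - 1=12*s^2 - 12*s + 2*x^2 + x*(14*s - 2)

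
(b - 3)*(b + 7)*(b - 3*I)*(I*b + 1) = I*b^4 + 4*b^3 + 4*I*b^3 + 16*b^2 - 24*I*b^2 - 84*b - 12*I*b + 63*I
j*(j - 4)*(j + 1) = j^3 - 3*j^2 - 4*j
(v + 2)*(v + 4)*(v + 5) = v^3 + 11*v^2 + 38*v + 40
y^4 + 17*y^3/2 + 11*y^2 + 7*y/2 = y*(y + 1/2)*(y + 1)*(y + 7)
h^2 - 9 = (h - 3)*(h + 3)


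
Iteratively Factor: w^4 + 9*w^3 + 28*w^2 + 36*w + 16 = (w + 4)*(w^3 + 5*w^2 + 8*w + 4) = (w + 2)*(w + 4)*(w^2 + 3*w + 2) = (w + 1)*(w + 2)*(w + 4)*(w + 2)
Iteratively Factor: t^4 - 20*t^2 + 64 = (t + 2)*(t^3 - 2*t^2 - 16*t + 32) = (t - 2)*(t + 2)*(t^2 - 16) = (t - 4)*(t - 2)*(t + 2)*(t + 4)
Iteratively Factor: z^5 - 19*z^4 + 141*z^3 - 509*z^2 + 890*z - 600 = (z - 3)*(z^4 - 16*z^3 + 93*z^2 - 230*z + 200) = (z - 5)*(z - 3)*(z^3 - 11*z^2 + 38*z - 40) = (z - 5)*(z - 3)*(z - 2)*(z^2 - 9*z + 20) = (z - 5)^2*(z - 3)*(z - 2)*(z - 4)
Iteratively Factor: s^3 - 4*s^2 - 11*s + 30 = (s + 3)*(s^2 - 7*s + 10) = (s - 2)*(s + 3)*(s - 5)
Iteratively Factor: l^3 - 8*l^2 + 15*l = (l - 5)*(l^2 - 3*l) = (l - 5)*(l - 3)*(l)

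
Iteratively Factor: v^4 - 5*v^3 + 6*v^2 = (v - 3)*(v^3 - 2*v^2) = (v - 3)*(v - 2)*(v^2) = v*(v - 3)*(v - 2)*(v)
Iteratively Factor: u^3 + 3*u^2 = (u + 3)*(u^2) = u*(u + 3)*(u)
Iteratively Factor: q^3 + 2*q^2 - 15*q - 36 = (q + 3)*(q^2 - q - 12) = (q + 3)^2*(q - 4)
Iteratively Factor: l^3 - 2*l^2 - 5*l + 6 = (l - 1)*(l^2 - l - 6) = (l - 3)*(l - 1)*(l + 2)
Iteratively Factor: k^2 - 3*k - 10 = (k + 2)*(k - 5)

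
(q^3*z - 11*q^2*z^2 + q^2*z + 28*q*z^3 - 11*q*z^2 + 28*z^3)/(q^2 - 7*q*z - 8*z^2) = z*(-q^3 + 11*q^2*z - q^2 - 28*q*z^2 + 11*q*z - 28*z^2)/(-q^2 + 7*q*z + 8*z^2)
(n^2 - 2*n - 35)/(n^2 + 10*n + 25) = (n - 7)/(n + 5)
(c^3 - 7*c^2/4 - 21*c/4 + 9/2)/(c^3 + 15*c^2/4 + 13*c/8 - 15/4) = 2*(c - 3)/(2*c + 5)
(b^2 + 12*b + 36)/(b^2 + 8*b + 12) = (b + 6)/(b + 2)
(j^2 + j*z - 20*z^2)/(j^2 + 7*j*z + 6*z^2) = (j^2 + j*z - 20*z^2)/(j^2 + 7*j*z + 6*z^2)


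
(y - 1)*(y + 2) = y^2 + y - 2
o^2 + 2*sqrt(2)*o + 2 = (o + sqrt(2))^2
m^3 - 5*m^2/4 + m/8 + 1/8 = (m - 1)*(m - 1/2)*(m + 1/4)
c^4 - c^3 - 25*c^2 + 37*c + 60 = (c - 4)*(c - 3)*(c + 1)*(c + 5)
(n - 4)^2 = n^2 - 8*n + 16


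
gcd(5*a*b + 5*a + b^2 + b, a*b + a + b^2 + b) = b + 1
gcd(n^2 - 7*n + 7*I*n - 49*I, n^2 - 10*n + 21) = n - 7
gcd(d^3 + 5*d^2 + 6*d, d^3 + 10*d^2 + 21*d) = d^2 + 3*d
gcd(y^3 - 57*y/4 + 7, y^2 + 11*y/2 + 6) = y + 4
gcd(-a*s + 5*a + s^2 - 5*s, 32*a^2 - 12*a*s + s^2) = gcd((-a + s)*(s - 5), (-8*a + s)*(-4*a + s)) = 1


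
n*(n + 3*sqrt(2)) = n^2 + 3*sqrt(2)*n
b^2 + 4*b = b*(b + 4)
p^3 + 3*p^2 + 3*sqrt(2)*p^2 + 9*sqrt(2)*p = p*(p + 3)*(p + 3*sqrt(2))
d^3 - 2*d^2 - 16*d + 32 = (d - 4)*(d - 2)*(d + 4)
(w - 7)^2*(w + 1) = w^3 - 13*w^2 + 35*w + 49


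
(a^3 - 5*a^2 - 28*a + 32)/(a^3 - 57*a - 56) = (a^2 + 3*a - 4)/(a^2 + 8*a + 7)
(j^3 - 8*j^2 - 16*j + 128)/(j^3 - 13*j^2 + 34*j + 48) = (j^2 - 16)/(j^2 - 5*j - 6)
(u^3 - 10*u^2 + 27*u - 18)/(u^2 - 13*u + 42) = (u^2 - 4*u + 3)/(u - 7)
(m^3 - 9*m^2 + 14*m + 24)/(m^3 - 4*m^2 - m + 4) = (m - 6)/(m - 1)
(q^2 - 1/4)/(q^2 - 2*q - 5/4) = (2*q - 1)/(2*q - 5)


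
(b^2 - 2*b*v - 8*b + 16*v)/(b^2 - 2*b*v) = (b - 8)/b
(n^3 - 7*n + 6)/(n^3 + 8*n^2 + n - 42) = (n - 1)/(n + 7)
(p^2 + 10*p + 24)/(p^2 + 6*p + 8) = (p + 6)/(p + 2)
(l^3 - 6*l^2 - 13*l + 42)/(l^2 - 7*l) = l + 1 - 6/l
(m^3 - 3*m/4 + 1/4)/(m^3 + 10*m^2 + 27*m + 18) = (m^2 - m + 1/4)/(m^2 + 9*m + 18)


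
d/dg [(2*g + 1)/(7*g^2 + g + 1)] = (14*g^2 + 2*g - (2*g + 1)*(14*g + 1) + 2)/(7*g^2 + g + 1)^2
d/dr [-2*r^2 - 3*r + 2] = -4*r - 3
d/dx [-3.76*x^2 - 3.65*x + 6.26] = -7.52*x - 3.65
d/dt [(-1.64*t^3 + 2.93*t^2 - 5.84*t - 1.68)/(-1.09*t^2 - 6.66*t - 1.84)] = (1.7876*t^4 + 21.8448*t^3 - 16.8266*t^2 - 14.4448*t - 0.443200000000001)/(1.1881*t^4 + 14.5188*t^3 + 48.3668*t^2 + 24.5088*t + 3.3856)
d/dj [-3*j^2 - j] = -6*j - 1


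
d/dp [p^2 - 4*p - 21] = 2*p - 4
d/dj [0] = 0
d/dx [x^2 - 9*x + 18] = 2*x - 9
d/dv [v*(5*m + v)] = 5*m + 2*v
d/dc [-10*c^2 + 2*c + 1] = 2 - 20*c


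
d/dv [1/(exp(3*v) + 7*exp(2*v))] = (-3*exp(v) - 14)*exp(-2*v)/(exp(v) + 7)^2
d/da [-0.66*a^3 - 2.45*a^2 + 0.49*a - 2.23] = -1.98*a^2 - 4.9*a + 0.49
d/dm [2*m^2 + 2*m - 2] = 4*m + 2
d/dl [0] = 0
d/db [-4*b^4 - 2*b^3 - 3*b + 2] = -16*b^3 - 6*b^2 - 3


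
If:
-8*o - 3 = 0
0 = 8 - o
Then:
No Solution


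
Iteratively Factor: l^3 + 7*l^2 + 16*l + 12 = (l + 2)*(l^2 + 5*l + 6) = (l + 2)^2*(l + 3)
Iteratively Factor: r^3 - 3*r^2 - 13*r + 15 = (r + 3)*(r^2 - 6*r + 5) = (r - 1)*(r + 3)*(r - 5)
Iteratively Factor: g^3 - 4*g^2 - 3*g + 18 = (g + 2)*(g^2 - 6*g + 9) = (g - 3)*(g + 2)*(g - 3)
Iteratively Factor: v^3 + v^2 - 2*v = (v + 2)*(v^2 - v) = (v - 1)*(v + 2)*(v)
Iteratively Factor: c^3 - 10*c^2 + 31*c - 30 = (c - 3)*(c^2 - 7*c + 10) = (c - 5)*(c - 3)*(c - 2)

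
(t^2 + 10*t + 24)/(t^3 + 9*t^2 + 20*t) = (t + 6)/(t*(t + 5))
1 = 1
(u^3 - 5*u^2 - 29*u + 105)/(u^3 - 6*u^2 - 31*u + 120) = (u - 7)/(u - 8)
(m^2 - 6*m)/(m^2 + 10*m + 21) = m*(m - 6)/(m^2 + 10*m + 21)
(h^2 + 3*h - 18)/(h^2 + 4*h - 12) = (h - 3)/(h - 2)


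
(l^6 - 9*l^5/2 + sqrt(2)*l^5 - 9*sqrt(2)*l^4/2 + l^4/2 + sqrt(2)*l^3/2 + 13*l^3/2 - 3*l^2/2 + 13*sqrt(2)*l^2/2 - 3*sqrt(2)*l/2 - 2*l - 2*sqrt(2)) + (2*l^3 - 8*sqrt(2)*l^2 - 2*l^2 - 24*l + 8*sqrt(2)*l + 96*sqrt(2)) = l^6 - 9*l^5/2 + sqrt(2)*l^5 - 9*sqrt(2)*l^4/2 + l^4/2 + sqrt(2)*l^3/2 + 17*l^3/2 - 7*l^2/2 - 3*sqrt(2)*l^2/2 - 26*l + 13*sqrt(2)*l/2 + 94*sqrt(2)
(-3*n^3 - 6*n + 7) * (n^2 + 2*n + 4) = -3*n^5 - 6*n^4 - 18*n^3 - 5*n^2 - 10*n + 28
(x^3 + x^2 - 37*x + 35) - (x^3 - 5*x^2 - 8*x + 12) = 6*x^2 - 29*x + 23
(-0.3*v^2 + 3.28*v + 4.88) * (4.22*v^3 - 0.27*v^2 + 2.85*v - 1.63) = -1.266*v^5 + 13.9226*v^4 + 18.853*v^3 + 8.5194*v^2 + 8.5616*v - 7.9544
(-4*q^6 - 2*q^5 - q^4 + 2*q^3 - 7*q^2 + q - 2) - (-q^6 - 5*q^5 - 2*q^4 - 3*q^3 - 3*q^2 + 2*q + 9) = -3*q^6 + 3*q^5 + q^4 + 5*q^3 - 4*q^2 - q - 11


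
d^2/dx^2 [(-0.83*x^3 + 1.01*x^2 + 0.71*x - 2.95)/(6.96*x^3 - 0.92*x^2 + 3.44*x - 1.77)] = (87.22272*x^6 + 325.594368*x^5 - 2009.900448*x^4 + 433.080472*x^3 - 313.348056*x^2 - 184.571706*x - 45.236126)/(337.153536*x^9 - 133.698816*x^8 + 517.590144*x^7 - 390.165632*x^6 + 323.8224*x^5 - 291.423408*x^4 + 139.732712*x^3 - 71.48322*x^2 + 32.331528*x - 5.545233)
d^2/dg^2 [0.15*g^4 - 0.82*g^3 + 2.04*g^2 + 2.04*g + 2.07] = 1.8*g^2 - 4.92*g + 4.08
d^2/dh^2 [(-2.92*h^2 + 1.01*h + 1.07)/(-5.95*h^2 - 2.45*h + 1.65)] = (1.13686837721616e-13*h^4 - 156.64565*h^3 - 55.2814500000001*h^2 - 153.0816*h - 26.12125)/(210.644875*h^6 + 260.208375*h^5 - 68.09775*h^4 - 129.611125*h^3 + 18.88425*h^2 + 20.010375*h - 4.492125)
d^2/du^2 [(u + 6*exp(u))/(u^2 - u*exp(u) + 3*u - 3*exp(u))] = (2*(u + 6*exp(u))*(u*exp(u) - 2*u + 4*exp(u) - 3)^2 + ((u + 6*exp(u))*(u*exp(u) + 5*exp(u) - 2) + 2*(6*exp(u) + 1)*(u*exp(u) - 2*u + 4*exp(u) - 3))*(u^2 - u*exp(u) + 3*u - 3*exp(u)) + 6*(u^2 - u*exp(u) + 3*u - 3*exp(u))^2*exp(u))/(u^2 - u*exp(u) + 3*u - 3*exp(u))^3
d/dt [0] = 0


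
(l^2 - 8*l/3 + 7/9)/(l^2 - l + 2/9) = (3*l - 7)/(3*l - 2)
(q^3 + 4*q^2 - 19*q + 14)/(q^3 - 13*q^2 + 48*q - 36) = (q^2 + 5*q - 14)/(q^2 - 12*q + 36)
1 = 1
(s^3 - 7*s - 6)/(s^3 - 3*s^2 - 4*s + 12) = (s + 1)/(s - 2)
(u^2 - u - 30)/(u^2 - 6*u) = (u + 5)/u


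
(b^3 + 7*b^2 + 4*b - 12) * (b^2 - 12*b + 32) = b^5 - 5*b^4 - 48*b^3 + 164*b^2 + 272*b - 384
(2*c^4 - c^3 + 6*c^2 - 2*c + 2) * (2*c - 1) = 4*c^5 - 4*c^4 + 13*c^3 - 10*c^2 + 6*c - 2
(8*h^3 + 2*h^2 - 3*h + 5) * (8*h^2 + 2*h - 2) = 64*h^5 + 32*h^4 - 36*h^3 + 30*h^2 + 16*h - 10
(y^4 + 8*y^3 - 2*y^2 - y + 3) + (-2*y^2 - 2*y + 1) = y^4 + 8*y^3 - 4*y^2 - 3*y + 4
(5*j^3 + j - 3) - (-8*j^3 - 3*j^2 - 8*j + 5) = 13*j^3 + 3*j^2 + 9*j - 8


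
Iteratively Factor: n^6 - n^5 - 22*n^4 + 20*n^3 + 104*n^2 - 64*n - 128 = (n - 4)*(n^5 + 3*n^4 - 10*n^3 - 20*n^2 + 24*n + 32) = (n - 4)*(n - 2)*(n^4 + 5*n^3 - 20*n - 16) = (n - 4)*(n - 2)*(n + 2)*(n^3 + 3*n^2 - 6*n - 8) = (n - 4)*(n - 2)*(n + 1)*(n + 2)*(n^2 + 2*n - 8) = (n - 4)*(n - 2)*(n + 1)*(n + 2)*(n + 4)*(n - 2)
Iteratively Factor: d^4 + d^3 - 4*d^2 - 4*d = (d + 1)*(d^3 - 4*d) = (d - 2)*(d + 1)*(d^2 + 2*d) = (d - 2)*(d + 1)*(d + 2)*(d)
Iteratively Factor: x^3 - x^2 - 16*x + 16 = (x - 1)*(x^2 - 16) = (x - 1)*(x + 4)*(x - 4)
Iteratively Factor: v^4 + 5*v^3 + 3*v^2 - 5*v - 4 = (v + 1)*(v^3 + 4*v^2 - v - 4) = (v - 1)*(v + 1)*(v^2 + 5*v + 4) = (v - 1)*(v + 1)*(v + 4)*(v + 1)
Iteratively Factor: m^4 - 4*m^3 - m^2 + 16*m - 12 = (m - 3)*(m^3 - m^2 - 4*m + 4) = (m - 3)*(m - 1)*(m^2 - 4) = (m - 3)*(m - 2)*(m - 1)*(m + 2)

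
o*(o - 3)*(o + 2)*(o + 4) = o^4 + 3*o^3 - 10*o^2 - 24*o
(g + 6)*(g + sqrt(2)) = g^2 + sqrt(2)*g + 6*g + 6*sqrt(2)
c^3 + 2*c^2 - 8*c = c*(c - 2)*(c + 4)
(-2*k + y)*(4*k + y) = -8*k^2 + 2*k*y + y^2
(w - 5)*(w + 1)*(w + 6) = w^3 + 2*w^2 - 29*w - 30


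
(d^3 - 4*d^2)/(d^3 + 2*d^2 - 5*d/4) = 4*d*(d - 4)/(4*d^2 + 8*d - 5)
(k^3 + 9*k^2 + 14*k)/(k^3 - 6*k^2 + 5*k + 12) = k*(k^2 + 9*k + 14)/(k^3 - 6*k^2 + 5*k + 12)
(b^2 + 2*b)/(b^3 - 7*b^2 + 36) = b/(b^2 - 9*b + 18)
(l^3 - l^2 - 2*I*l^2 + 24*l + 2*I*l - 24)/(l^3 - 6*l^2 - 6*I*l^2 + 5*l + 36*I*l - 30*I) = (l + 4*I)/(l - 5)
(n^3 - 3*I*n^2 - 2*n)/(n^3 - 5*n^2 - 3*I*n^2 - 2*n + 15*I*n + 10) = n/(n - 5)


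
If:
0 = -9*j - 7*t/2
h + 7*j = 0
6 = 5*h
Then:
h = 6/5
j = -6/35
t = 108/245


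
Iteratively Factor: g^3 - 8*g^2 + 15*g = (g)*(g^2 - 8*g + 15) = g*(g - 5)*(g - 3)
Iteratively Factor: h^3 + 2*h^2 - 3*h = (h + 3)*(h^2 - h) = (h - 1)*(h + 3)*(h)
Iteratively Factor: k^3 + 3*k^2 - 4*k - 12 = (k - 2)*(k^2 + 5*k + 6) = (k - 2)*(k + 3)*(k + 2)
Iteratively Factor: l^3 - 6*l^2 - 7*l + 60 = (l - 4)*(l^2 - 2*l - 15) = (l - 4)*(l + 3)*(l - 5)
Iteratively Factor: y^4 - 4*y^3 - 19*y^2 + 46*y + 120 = (y + 2)*(y^3 - 6*y^2 - 7*y + 60) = (y - 4)*(y + 2)*(y^2 - 2*y - 15) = (y - 5)*(y - 4)*(y + 2)*(y + 3)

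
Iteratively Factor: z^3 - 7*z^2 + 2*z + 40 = (z - 4)*(z^2 - 3*z - 10) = (z - 4)*(z + 2)*(z - 5)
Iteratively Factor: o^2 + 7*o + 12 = (o + 4)*(o + 3)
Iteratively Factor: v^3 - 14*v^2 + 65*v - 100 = (v - 5)*(v^2 - 9*v + 20) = (v - 5)*(v - 4)*(v - 5)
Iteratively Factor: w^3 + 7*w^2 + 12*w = (w)*(w^2 + 7*w + 12) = w*(w + 3)*(w + 4)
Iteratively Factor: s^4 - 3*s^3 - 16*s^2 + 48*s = (s)*(s^3 - 3*s^2 - 16*s + 48) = s*(s + 4)*(s^2 - 7*s + 12) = s*(s - 4)*(s + 4)*(s - 3)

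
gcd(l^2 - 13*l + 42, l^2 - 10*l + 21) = l - 7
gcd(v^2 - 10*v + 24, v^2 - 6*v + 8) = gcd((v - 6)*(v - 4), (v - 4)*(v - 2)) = v - 4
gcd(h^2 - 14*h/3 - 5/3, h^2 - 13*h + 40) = h - 5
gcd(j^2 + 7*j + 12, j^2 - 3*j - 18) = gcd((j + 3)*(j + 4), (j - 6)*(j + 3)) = j + 3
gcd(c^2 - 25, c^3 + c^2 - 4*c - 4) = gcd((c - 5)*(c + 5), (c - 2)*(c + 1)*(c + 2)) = 1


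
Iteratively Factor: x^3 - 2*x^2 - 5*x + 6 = (x - 1)*(x^2 - x - 6) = (x - 3)*(x - 1)*(x + 2)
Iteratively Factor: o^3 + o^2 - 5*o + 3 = (o + 3)*(o^2 - 2*o + 1) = (o - 1)*(o + 3)*(o - 1)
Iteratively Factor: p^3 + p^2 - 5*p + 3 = (p - 1)*(p^2 + 2*p - 3) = (p - 1)^2*(p + 3)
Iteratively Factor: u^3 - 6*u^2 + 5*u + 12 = (u + 1)*(u^2 - 7*u + 12) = (u - 3)*(u + 1)*(u - 4)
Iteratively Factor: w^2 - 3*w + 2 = (w - 2)*(w - 1)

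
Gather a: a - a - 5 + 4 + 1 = 0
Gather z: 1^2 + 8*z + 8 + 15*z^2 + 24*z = 15*z^2 + 32*z + 9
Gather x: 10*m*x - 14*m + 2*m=10*m*x - 12*m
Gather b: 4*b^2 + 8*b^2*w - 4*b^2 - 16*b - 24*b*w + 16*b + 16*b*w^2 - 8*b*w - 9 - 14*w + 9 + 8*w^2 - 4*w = 8*b^2*w + b*(16*w^2 - 32*w) + 8*w^2 - 18*w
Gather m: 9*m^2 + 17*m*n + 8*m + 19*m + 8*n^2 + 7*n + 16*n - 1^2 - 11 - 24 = 9*m^2 + m*(17*n + 27) + 8*n^2 + 23*n - 36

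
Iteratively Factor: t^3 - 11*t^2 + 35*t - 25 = (t - 5)*(t^2 - 6*t + 5) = (t - 5)^2*(t - 1)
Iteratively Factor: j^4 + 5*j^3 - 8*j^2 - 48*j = (j - 3)*(j^3 + 8*j^2 + 16*j) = (j - 3)*(j + 4)*(j^2 + 4*j) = (j - 3)*(j + 4)^2*(j)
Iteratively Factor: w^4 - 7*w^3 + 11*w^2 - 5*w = (w - 5)*(w^3 - 2*w^2 + w) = (w - 5)*(w - 1)*(w^2 - w) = w*(w - 5)*(w - 1)*(w - 1)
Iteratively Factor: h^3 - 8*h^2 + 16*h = (h - 4)*(h^2 - 4*h) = h*(h - 4)*(h - 4)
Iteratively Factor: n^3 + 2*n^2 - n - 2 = (n + 2)*(n^2 - 1) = (n - 1)*(n + 2)*(n + 1)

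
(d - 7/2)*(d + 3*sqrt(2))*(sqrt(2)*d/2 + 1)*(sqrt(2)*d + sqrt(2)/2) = d^4 - 3*d^3 + 4*sqrt(2)*d^3 - 12*sqrt(2)*d^2 + 17*d^2/4 - 18*d - 7*sqrt(2)*d - 21/2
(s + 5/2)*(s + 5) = s^2 + 15*s/2 + 25/2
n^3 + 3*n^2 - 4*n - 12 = (n - 2)*(n + 2)*(n + 3)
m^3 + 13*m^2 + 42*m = m*(m + 6)*(m + 7)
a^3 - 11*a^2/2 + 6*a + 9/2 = (a - 3)^2*(a + 1/2)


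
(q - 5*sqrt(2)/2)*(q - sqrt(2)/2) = q^2 - 3*sqrt(2)*q + 5/2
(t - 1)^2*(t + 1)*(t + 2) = t^4 + t^3 - 3*t^2 - t + 2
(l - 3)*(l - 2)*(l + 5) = l^3 - 19*l + 30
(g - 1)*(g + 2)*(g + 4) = g^3 + 5*g^2 + 2*g - 8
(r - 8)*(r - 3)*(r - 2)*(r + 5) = r^4 - 8*r^3 - 19*r^2 + 182*r - 240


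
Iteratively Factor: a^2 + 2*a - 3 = (a - 1)*(a + 3)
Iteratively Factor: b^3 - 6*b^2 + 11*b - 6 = (b - 3)*(b^2 - 3*b + 2) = (b - 3)*(b - 2)*(b - 1)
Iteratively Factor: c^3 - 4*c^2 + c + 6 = (c - 2)*(c^2 - 2*c - 3) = (c - 2)*(c + 1)*(c - 3)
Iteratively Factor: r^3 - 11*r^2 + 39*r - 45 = (r - 3)*(r^2 - 8*r + 15) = (r - 5)*(r - 3)*(r - 3)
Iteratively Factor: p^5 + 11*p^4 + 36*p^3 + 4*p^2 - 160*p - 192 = (p + 4)*(p^4 + 7*p^3 + 8*p^2 - 28*p - 48) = (p + 4)^2*(p^3 + 3*p^2 - 4*p - 12) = (p + 2)*(p + 4)^2*(p^2 + p - 6) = (p - 2)*(p + 2)*(p + 4)^2*(p + 3)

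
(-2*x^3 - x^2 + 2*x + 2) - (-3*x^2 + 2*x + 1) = -2*x^3 + 2*x^2 + 1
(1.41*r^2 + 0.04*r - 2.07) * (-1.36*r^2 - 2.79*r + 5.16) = -1.9176*r^4 - 3.9883*r^3 + 9.9792*r^2 + 5.9817*r - 10.6812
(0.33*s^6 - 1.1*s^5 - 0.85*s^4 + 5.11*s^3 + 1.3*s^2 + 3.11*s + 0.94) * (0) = 0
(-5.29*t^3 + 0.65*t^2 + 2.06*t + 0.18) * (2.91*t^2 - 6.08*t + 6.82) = -15.3939*t^5 + 34.0547*t^4 - 34.0352*t^3 - 7.568*t^2 + 12.9548*t + 1.2276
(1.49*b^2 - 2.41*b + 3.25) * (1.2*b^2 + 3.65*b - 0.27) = 1.788*b^4 + 2.5465*b^3 - 5.2988*b^2 + 12.5132*b - 0.8775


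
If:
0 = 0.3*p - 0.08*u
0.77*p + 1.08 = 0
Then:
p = -1.40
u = -5.26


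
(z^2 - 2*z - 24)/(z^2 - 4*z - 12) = (z + 4)/(z + 2)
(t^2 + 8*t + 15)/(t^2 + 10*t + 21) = (t + 5)/(t + 7)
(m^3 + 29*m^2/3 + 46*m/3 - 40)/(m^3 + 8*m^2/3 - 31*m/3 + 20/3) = (m + 6)/(m - 1)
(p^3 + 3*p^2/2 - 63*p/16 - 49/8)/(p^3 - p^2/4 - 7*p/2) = (p + 7/4)/p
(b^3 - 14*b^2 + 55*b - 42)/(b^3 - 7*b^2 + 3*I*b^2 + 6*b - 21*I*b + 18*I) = (b - 7)/(b + 3*I)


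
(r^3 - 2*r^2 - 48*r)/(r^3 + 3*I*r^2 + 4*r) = (r^2 - 2*r - 48)/(r^2 + 3*I*r + 4)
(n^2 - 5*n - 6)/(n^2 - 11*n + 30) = (n + 1)/(n - 5)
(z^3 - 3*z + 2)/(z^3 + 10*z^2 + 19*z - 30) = (z^2 + z - 2)/(z^2 + 11*z + 30)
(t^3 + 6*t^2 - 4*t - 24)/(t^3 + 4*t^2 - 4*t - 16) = (t + 6)/(t + 4)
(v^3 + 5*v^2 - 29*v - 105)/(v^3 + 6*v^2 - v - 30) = (v^2 + 2*v - 35)/(v^2 + 3*v - 10)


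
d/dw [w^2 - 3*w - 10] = 2*w - 3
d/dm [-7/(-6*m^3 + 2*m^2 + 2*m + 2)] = 7*(-9*m^2 + 2*m + 1)/(2*(-3*m^3 + m^2 + m + 1)^2)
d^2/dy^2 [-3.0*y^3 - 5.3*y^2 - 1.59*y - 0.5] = -18.0*y - 10.6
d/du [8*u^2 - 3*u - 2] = 16*u - 3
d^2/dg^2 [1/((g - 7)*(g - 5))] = 2*((g - 7)^2 + (g - 7)*(g - 5) + (g - 5)^2)/((g - 7)^3*(g - 5)^3)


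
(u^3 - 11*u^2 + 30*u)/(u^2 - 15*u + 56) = u*(u^2 - 11*u + 30)/(u^2 - 15*u + 56)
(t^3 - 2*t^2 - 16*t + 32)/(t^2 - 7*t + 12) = (t^2 + 2*t - 8)/(t - 3)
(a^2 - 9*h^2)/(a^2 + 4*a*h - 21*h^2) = (a + 3*h)/(a + 7*h)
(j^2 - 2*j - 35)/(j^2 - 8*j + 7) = (j + 5)/(j - 1)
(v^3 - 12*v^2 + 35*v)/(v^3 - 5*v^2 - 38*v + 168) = v*(v - 5)/(v^2 + 2*v - 24)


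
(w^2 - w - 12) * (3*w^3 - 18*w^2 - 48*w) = 3*w^5 - 21*w^4 - 66*w^3 + 264*w^2 + 576*w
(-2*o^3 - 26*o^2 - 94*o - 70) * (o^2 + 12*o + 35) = -2*o^5 - 50*o^4 - 476*o^3 - 2108*o^2 - 4130*o - 2450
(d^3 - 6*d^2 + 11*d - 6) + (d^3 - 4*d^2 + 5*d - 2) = 2*d^3 - 10*d^2 + 16*d - 8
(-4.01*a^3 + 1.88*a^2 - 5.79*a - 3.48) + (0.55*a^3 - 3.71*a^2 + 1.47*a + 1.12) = -3.46*a^3 - 1.83*a^2 - 4.32*a - 2.36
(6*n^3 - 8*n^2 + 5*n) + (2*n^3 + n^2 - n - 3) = 8*n^3 - 7*n^2 + 4*n - 3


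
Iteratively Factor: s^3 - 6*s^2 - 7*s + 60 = (s - 4)*(s^2 - 2*s - 15) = (s - 4)*(s + 3)*(s - 5)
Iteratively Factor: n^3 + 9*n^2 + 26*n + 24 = (n + 4)*(n^2 + 5*n + 6) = (n + 3)*(n + 4)*(n + 2)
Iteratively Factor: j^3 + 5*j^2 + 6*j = (j)*(j^2 + 5*j + 6) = j*(j + 2)*(j + 3)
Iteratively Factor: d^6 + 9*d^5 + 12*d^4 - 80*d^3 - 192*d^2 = (d + 4)*(d^5 + 5*d^4 - 8*d^3 - 48*d^2) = (d - 3)*(d + 4)*(d^4 + 8*d^3 + 16*d^2) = d*(d - 3)*(d + 4)*(d^3 + 8*d^2 + 16*d) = d^2*(d - 3)*(d + 4)*(d^2 + 8*d + 16) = d^2*(d - 3)*(d + 4)^2*(d + 4)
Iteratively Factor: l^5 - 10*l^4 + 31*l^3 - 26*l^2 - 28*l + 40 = (l - 2)*(l^4 - 8*l^3 + 15*l^2 + 4*l - 20) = (l - 2)*(l + 1)*(l^3 - 9*l^2 + 24*l - 20) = (l - 5)*(l - 2)*(l + 1)*(l^2 - 4*l + 4) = (l - 5)*(l - 2)^2*(l + 1)*(l - 2)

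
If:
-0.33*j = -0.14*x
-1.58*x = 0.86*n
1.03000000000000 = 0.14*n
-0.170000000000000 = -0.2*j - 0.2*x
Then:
No Solution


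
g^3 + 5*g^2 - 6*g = g*(g - 1)*(g + 6)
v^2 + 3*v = v*(v + 3)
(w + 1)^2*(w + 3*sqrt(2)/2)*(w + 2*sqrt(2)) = w^4 + 2*w^3 + 7*sqrt(2)*w^3/2 + 7*w^2 + 7*sqrt(2)*w^2 + 7*sqrt(2)*w/2 + 12*w + 6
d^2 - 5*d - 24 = (d - 8)*(d + 3)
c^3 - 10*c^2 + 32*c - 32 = (c - 4)^2*(c - 2)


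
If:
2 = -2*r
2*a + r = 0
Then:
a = 1/2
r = -1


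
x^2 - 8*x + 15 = (x - 5)*(x - 3)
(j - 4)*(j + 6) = j^2 + 2*j - 24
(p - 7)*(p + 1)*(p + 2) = p^3 - 4*p^2 - 19*p - 14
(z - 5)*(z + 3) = z^2 - 2*z - 15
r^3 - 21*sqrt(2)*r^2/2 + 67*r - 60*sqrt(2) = (r - 5*sqrt(2))*(r - 4*sqrt(2))*(r - 3*sqrt(2)/2)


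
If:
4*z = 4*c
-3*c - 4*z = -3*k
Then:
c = z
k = 7*z/3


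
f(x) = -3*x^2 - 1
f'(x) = -6*x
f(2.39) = -18.14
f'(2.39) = -14.34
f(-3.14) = -30.58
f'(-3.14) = 18.84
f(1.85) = -11.27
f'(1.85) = -11.10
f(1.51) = -7.84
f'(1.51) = -9.06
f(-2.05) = -13.61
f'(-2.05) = 12.30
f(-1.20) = -5.32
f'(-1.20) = 7.20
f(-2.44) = -18.86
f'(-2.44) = 14.64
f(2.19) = -15.39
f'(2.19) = -13.14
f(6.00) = -109.00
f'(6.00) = -36.00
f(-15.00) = -676.00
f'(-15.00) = 90.00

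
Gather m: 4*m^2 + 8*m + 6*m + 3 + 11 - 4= 4*m^2 + 14*m + 10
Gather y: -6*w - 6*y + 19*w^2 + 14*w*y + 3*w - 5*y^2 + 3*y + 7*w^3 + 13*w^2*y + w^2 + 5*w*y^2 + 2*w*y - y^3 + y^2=7*w^3 + 20*w^2 - 3*w - y^3 + y^2*(5*w - 4) + y*(13*w^2 + 16*w - 3)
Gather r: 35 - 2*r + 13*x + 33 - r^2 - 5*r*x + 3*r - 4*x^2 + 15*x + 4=-r^2 + r*(1 - 5*x) - 4*x^2 + 28*x + 72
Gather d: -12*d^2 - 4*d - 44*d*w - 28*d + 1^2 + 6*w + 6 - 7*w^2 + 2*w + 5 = -12*d^2 + d*(-44*w - 32) - 7*w^2 + 8*w + 12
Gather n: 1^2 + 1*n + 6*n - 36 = 7*n - 35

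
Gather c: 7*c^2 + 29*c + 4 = 7*c^2 + 29*c + 4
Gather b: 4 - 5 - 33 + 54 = 20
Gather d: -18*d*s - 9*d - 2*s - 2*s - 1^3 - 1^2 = d*(-18*s - 9) - 4*s - 2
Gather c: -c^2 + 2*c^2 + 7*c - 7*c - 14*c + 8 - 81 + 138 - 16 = c^2 - 14*c + 49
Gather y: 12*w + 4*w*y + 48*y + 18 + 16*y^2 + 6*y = 12*w + 16*y^2 + y*(4*w + 54) + 18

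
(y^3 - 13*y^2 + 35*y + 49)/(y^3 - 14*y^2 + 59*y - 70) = (y^2 - 6*y - 7)/(y^2 - 7*y + 10)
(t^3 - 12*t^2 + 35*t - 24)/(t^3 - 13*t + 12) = (t - 8)/(t + 4)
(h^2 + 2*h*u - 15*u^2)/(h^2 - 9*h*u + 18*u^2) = (-h - 5*u)/(-h + 6*u)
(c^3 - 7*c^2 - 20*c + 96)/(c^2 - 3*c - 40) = (c^2 + c - 12)/(c + 5)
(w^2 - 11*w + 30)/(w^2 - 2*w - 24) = (w - 5)/(w + 4)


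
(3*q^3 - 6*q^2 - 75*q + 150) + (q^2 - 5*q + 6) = 3*q^3 - 5*q^2 - 80*q + 156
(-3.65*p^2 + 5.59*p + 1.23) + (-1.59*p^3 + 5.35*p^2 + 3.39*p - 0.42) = -1.59*p^3 + 1.7*p^2 + 8.98*p + 0.81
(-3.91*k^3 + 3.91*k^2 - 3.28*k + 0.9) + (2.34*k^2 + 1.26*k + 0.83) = -3.91*k^3 + 6.25*k^2 - 2.02*k + 1.73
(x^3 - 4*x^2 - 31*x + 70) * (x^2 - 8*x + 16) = x^5 - 12*x^4 + 17*x^3 + 254*x^2 - 1056*x + 1120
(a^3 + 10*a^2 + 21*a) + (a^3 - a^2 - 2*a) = 2*a^3 + 9*a^2 + 19*a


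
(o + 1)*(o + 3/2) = o^2 + 5*o/2 + 3/2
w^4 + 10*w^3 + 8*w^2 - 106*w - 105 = (w - 3)*(w + 1)*(w + 5)*(w + 7)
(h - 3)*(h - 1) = h^2 - 4*h + 3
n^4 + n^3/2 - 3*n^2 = n^2*(n - 3/2)*(n + 2)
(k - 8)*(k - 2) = k^2 - 10*k + 16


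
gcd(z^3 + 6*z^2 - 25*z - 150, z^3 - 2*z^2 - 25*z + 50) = z^2 - 25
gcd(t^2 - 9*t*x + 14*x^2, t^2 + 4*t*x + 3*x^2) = 1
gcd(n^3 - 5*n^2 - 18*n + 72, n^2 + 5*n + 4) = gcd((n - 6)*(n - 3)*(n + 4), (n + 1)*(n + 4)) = n + 4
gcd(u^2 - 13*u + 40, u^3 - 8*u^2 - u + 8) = u - 8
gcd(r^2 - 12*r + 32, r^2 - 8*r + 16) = r - 4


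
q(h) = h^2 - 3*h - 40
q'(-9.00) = -21.00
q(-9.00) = 68.00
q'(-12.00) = -27.00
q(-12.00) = 140.00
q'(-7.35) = -17.70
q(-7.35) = 36.07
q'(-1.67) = -6.34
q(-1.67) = -32.20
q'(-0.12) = -3.24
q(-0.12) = -39.63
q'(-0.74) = -4.48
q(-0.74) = -37.23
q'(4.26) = 5.52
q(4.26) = -34.63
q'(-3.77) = -10.54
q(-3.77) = -14.48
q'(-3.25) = -9.50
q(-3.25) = -19.69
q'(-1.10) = -5.20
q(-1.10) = -35.49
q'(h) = 2*h - 3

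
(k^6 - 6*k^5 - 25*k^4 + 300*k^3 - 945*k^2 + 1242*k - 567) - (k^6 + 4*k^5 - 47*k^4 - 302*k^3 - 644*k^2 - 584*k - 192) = -10*k^5 + 22*k^4 + 602*k^3 - 301*k^2 + 1826*k - 375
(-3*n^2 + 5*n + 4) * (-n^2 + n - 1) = 3*n^4 - 8*n^3 + 4*n^2 - n - 4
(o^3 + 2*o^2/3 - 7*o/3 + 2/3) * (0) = 0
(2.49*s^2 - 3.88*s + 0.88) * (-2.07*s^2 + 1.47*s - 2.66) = -5.1543*s^4 + 11.6919*s^3 - 14.1486*s^2 + 11.6144*s - 2.3408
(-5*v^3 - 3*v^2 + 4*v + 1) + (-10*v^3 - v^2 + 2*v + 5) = -15*v^3 - 4*v^2 + 6*v + 6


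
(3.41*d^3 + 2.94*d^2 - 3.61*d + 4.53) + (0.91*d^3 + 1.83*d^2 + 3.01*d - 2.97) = 4.32*d^3 + 4.77*d^2 - 0.6*d + 1.56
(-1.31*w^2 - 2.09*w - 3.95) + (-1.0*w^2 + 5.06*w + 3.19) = -2.31*w^2 + 2.97*w - 0.76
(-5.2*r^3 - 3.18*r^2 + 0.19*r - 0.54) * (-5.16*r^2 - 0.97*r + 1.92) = 26.832*r^5 + 21.4528*r^4 - 7.8798*r^3 - 3.5035*r^2 + 0.8886*r - 1.0368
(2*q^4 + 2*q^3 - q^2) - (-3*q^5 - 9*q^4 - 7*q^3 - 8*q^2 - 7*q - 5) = 3*q^5 + 11*q^4 + 9*q^3 + 7*q^2 + 7*q + 5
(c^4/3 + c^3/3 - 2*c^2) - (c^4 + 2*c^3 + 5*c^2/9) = -2*c^4/3 - 5*c^3/3 - 23*c^2/9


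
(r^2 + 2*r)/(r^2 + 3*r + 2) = r/(r + 1)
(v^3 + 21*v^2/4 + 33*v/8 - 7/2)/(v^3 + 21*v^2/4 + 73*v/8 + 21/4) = (2*v^2 + 7*v - 4)/(2*v^2 + 7*v + 6)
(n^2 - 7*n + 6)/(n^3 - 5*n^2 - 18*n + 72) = (n - 1)/(n^2 + n - 12)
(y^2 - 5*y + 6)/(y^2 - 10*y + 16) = (y - 3)/(y - 8)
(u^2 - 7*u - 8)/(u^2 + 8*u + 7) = (u - 8)/(u + 7)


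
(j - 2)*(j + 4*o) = j^2 + 4*j*o - 2*j - 8*o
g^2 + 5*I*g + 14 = (g - 2*I)*(g + 7*I)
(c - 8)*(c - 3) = c^2 - 11*c + 24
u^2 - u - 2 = (u - 2)*(u + 1)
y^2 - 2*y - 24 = (y - 6)*(y + 4)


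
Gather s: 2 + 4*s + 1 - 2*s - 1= 2*s + 2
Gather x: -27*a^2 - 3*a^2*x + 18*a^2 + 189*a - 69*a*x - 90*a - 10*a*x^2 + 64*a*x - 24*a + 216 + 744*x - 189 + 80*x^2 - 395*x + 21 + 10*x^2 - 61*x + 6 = -9*a^2 + 75*a + x^2*(90 - 10*a) + x*(-3*a^2 - 5*a + 288) + 54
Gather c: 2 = 2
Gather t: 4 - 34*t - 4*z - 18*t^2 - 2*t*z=-18*t^2 + t*(-2*z - 34) - 4*z + 4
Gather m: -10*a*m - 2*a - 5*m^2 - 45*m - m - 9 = -2*a - 5*m^2 + m*(-10*a - 46) - 9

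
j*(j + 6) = j^2 + 6*j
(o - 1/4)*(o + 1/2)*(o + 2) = o^3 + 9*o^2/4 + 3*o/8 - 1/4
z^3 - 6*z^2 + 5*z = z*(z - 5)*(z - 1)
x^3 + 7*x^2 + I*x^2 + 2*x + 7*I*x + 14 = (x + 7)*(x - I)*(x + 2*I)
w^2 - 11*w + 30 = (w - 6)*(w - 5)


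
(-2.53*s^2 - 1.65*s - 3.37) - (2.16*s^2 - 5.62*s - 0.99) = -4.69*s^2 + 3.97*s - 2.38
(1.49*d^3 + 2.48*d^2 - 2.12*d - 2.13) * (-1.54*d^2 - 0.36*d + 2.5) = -2.2946*d^5 - 4.3556*d^4 + 6.097*d^3 + 10.2434*d^2 - 4.5332*d - 5.325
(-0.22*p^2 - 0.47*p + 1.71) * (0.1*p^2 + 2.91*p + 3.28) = -0.022*p^4 - 0.6872*p^3 - 1.9183*p^2 + 3.4345*p + 5.6088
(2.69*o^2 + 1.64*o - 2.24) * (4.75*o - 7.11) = 12.7775*o^3 - 11.3359*o^2 - 22.3004*o + 15.9264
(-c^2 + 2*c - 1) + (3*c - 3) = -c^2 + 5*c - 4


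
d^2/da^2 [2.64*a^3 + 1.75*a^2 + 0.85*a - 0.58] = 15.84*a + 3.5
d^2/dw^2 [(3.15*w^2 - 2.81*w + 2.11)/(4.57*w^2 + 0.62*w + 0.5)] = (-135.223558*w^3 + 221.216334*w^2 + 74.395944*w - 4.703332)/(95.443993*w^6 + 38.845914*w^5 + 36.597474*w^4 + 8.738528*w^3 + 4.0041*w^2 + 0.465*w + 0.125)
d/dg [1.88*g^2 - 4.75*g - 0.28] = 3.76*g - 4.75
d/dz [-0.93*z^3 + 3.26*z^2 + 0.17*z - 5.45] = -2.79*z^2 + 6.52*z + 0.17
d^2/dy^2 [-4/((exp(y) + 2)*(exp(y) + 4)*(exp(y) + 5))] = (-36*exp(5*y) - 484*exp(4*y) - 2240*exp(3*y) - 3576*exp(2*y) + 1264*exp(y) + 6080)*exp(y)/(exp(9*y) + 33*exp(8*y) + 477*exp(7*y) + 3959*exp(6*y) + 20766*exp(5*y) + 71292*exp(4*y) + 159992*exp(3*y) + 226080*exp(2*y) + 182400*exp(y) + 64000)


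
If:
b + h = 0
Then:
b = -h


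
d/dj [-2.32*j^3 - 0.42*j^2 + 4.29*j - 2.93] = -6.96*j^2 - 0.84*j + 4.29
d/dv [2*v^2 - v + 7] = 4*v - 1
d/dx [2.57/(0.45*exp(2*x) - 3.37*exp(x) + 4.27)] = (8.6609 - 2.313*exp(x))*exp(x)/(0.45*exp(2*x) - 3.37*exp(x) + 4.27)^2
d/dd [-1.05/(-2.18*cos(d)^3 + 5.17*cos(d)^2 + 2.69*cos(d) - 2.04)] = (6.867*cos(d)^2 - 10.857*cos(d) - 2.8245)*sin(d)/(2.18*cos(d)^3 - 5.17*cos(d)^2 - 2.69*cos(d) + 2.04)^2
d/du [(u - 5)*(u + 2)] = 2*u - 3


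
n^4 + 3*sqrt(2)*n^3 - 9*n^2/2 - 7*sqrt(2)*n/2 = n*(n - sqrt(2))*(n + sqrt(2)/2)*(n + 7*sqrt(2)/2)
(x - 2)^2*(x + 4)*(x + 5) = x^4 + 5*x^3 - 12*x^2 - 44*x + 80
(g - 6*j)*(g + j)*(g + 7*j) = g^3 + 2*g^2*j - 41*g*j^2 - 42*j^3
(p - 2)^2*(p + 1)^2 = p^4 - 2*p^3 - 3*p^2 + 4*p + 4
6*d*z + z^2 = z*(6*d + z)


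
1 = 1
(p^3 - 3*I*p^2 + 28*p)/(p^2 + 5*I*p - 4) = p*(p - 7*I)/(p + I)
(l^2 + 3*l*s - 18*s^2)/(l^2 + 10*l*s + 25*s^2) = (l^2 + 3*l*s - 18*s^2)/(l^2 + 10*l*s + 25*s^2)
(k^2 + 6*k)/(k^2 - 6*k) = (k + 6)/(k - 6)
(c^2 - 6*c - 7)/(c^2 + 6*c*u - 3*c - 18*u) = (c^2 - 6*c - 7)/(c^2 + 6*c*u - 3*c - 18*u)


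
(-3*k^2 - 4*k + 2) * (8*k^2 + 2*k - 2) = -24*k^4 - 38*k^3 + 14*k^2 + 12*k - 4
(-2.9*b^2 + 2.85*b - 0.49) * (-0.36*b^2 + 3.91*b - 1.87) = 1.044*b^4 - 12.365*b^3 + 16.7429*b^2 - 7.2454*b + 0.9163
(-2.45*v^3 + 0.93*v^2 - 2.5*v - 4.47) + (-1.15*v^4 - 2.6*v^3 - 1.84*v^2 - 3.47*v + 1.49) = -1.15*v^4 - 5.05*v^3 - 0.91*v^2 - 5.97*v - 2.98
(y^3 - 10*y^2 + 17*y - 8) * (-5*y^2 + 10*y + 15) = -5*y^5 + 60*y^4 - 170*y^3 + 60*y^2 + 175*y - 120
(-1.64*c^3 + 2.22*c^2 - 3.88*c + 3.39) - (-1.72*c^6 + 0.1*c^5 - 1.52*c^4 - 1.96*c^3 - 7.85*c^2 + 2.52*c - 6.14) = 1.72*c^6 - 0.1*c^5 + 1.52*c^4 + 0.32*c^3 + 10.07*c^2 - 6.4*c + 9.53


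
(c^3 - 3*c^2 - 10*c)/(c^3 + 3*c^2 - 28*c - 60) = c/(c + 6)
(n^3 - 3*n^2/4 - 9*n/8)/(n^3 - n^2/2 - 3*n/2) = (n + 3/4)/(n + 1)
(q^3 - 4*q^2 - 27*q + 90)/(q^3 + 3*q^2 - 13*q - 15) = (q - 6)/(q + 1)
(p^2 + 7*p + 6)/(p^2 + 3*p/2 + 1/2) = 2*(p + 6)/(2*p + 1)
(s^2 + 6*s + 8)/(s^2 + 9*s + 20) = (s + 2)/(s + 5)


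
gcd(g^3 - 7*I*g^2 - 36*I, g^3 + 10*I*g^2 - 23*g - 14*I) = g + 2*I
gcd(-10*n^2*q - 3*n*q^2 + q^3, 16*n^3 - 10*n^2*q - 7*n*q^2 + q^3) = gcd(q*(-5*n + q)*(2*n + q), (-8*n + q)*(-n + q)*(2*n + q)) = 2*n + q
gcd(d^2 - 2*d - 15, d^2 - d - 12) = d + 3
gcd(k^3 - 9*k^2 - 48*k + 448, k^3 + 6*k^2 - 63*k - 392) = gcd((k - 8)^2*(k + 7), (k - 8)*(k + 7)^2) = k^2 - k - 56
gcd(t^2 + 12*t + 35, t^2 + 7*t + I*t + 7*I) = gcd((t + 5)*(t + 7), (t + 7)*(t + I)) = t + 7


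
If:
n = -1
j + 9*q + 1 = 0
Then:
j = -9*q - 1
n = -1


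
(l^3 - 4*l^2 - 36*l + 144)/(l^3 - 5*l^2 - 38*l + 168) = (l - 6)/(l - 7)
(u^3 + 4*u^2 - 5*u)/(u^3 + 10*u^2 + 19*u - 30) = u/(u + 6)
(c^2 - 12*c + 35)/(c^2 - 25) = (c - 7)/(c + 5)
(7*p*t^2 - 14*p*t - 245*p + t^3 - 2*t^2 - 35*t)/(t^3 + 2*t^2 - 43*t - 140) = (7*p + t)/(t + 4)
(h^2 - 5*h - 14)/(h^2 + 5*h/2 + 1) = 2*(h - 7)/(2*h + 1)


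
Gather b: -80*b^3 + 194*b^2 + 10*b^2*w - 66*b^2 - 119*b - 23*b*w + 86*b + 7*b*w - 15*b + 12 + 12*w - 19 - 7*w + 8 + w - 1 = -80*b^3 + b^2*(10*w + 128) + b*(-16*w - 48) + 6*w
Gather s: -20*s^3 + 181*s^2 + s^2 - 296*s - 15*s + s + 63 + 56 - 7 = -20*s^3 + 182*s^2 - 310*s + 112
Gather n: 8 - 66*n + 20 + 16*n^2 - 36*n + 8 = 16*n^2 - 102*n + 36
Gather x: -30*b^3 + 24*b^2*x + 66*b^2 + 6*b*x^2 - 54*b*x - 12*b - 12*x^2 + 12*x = -30*b^3 + 66*b^2 - 12*b + x^2*(6*b - 12) + x*(24*b^2 - 54*b + 12)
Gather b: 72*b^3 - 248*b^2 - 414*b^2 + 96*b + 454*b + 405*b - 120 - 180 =72*b^3 - 662*b^2 + 955*b - 300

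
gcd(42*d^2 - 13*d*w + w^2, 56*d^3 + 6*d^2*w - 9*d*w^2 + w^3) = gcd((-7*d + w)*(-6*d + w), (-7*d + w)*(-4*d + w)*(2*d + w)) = -7*d + w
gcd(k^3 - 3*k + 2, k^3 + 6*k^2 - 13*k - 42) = k + 2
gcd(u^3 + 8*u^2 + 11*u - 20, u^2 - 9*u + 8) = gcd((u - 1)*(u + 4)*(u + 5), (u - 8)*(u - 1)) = u - 1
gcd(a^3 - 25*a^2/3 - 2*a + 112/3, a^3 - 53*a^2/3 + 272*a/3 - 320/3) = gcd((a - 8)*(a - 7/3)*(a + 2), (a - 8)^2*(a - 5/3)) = a - 8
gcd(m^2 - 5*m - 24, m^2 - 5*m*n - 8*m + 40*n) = m - 8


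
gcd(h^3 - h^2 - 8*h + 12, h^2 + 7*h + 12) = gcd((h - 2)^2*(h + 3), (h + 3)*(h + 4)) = h + 3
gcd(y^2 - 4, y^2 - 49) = 1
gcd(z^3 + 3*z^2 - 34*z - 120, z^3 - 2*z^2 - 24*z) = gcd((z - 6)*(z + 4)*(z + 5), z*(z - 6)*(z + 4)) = z^2 - 2*z - 24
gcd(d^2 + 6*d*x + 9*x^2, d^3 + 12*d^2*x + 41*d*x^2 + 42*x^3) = d + 3*x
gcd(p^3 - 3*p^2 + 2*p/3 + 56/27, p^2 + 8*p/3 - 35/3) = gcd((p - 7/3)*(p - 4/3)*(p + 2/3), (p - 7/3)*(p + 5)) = p - 7/3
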